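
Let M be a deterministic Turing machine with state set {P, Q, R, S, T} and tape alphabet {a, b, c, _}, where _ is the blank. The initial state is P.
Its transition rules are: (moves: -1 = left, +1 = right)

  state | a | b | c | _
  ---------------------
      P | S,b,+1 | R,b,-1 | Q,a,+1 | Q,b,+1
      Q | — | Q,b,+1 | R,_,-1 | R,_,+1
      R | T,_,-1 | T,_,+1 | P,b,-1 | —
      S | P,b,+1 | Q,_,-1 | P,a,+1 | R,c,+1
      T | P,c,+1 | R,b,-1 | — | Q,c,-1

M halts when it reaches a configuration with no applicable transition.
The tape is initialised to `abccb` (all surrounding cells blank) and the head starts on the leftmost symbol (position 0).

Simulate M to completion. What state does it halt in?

state=P head=0 tape=[a]bccb__   (P,a)→(S,b,+1)
state=S head=1 tape=b[b]ccb__   (S,b)→(Q,_,-1)
state=Q head=0 tape=[b]_ccb__   (Q,b)→(Q,b,+1)
state=Q head=1 tape=b[_]ccb__   (Q,_)→(R,_,+1)
state=R head=2 tape=b_[c]cb__   (R,c)→(P,b,-1)
state=P head=1 tape=b[_]bcb__   (P,_)→(Q,b,+1)
state=Q head=2 tape=bb[b]cb__   (Q,b)→(Q,b,+1)
state=Q head=3 tape=bbb[c]b__   (Q,c)→(R,_,-1)
state=R head=2 tape=bb[b]_b__   (R,b)→(T,_,+1)
state=T head=3 tape=bb_[_]b__   (T,_)→(Q,c,-1)
state=Q head=2 tape=bb[_]cb__   (Q,_)→(R,_,+1)
state=R head=3 tape=bb_[c]b__   (R,c)→(P,b,-1)
state=P head=2 tape=bb[_]bb__   (P,_)→(Q,b,+1)
state=Q head=3 tape=bbb[b]b__   (Q,b)→(Q,b,+1)
state=Q head=4 tape=bbbb[b]__   (Q,b)→(Q,b,+1)
state=Q head=5 tape=bbbbb[_]_   (Q,_)→(R,_,+1)
state=R head=6 tape=bbbbb_[_]
No transition is defined for (R, _); M halts in state R.

R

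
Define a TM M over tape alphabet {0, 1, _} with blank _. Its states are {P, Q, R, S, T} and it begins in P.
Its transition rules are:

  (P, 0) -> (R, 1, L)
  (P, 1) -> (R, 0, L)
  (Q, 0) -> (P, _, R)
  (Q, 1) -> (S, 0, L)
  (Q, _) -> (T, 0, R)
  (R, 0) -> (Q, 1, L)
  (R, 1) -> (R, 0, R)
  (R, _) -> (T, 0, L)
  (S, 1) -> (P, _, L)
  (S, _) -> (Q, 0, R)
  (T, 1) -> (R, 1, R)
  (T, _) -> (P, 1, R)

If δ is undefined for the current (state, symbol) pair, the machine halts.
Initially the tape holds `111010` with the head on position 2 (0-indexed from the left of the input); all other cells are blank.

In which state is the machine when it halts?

T

P | _11[1]010   read 1 → write 0, move L, go to R
R | _1[1]0010   read 1 → write 0, move R, go to R
R | _10[0]010   read 0 → write 1, move L, go to Q
Q | _1[0]1010   read 0 → write _, move R, go to P
P | _1_[1]010   read 1 → write 0, move L, go to R
R | _1[_]0010   read _ → write 0, move L, go to T
T | _[1]00010   read 1 → write 1, move R, go to R
R | _1[0]0010   read 0 → write 1, move L, go to Q
Q | _[1]10010   read 1 → write 0, move L, go to S
S | [_]010010   read _ → write 0, move R, go to Q
Q | 0[0]10010   read 0 → write _, move R, go to P
P | 0_[1]0010   read 1 → write 0, move L, go to R
R | 0[_]00010   read _ → write 0, move L, go to T
T | [0]000010
No transition is defined for (T, 0); M halts in state T.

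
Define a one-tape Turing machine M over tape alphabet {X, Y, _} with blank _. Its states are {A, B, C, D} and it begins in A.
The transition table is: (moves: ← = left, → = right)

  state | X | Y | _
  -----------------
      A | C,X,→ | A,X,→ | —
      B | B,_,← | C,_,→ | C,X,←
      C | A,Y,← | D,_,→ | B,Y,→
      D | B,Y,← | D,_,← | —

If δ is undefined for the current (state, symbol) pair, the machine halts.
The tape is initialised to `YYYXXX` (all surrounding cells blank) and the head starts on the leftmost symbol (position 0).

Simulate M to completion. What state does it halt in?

state=A head=0 tape=_[Y]YYXXX   (A,Y)→(A,X,→)
state=A head=1 tape=_X[Y]YXXX   (A,Y)→(A,X,→)
state=A head=2 tape=_XX[Y]XXX   (A,Y)→(A,X,→)
state=A head=3 tape=_XXX[X]XX   (A,X)→(C,X,→)
state=C head=4 tape=_XXXX[X]X   (C,X)→(A,Y,←)
state=A head=3 tape=_XXX[X]YX   (A,X)→(C,X,→)
state=C head=4 tape=_XXXX[Y]X   (C,Y)→(D,_,→)
state=D head=5 tape=_XXXX_[X]   (D,X)→(B,Y,←)
state=B head=4 tape=_XXXX[_]Y   (B,_)→(C,X,←)
state=C head=3 tape=_XXX[X]XY   (C,X)→(A,Y,←)
state=A head=2 tape=_XX[X]YXY   (A,X)→(C,X,→)
state=C head=3 tape=_XXX[Y]XY   (C,Y)→(D,_,→)
state=D head=4 tape=_XXX_[X]Y   (D,X)→(B,Y,←)
state=B head=3 tape=_XXX[_]YY   (B,_)→(C,X,←)
state=C head=2 tape=_XX[X]XYY   (C,X)→(A,Y,←)
state=A head=1 tape=_X[X]YXYY   (A,X)→(C,X,→)
state=C head=2 tape=_XX[Y]XYY   (C,Y)→(D,_,→)
state=D head=3 tape=_XX_[X]YY   (D,X)→(B,Y,←)
state=B head=2 tape=_XX[_]YYY   (B,_)→(C,X,←)
state=C head=1 tape=_X[X]XYYY   (C,X)→(A,Y,←)
state=A head=0 tape=_[X]YXYYY   (A,X)→(C,X,→)
state=C head=1 tape=_X[Y]XYYY   (C,Y)→(D,_,→)
state=D head=2 tape=_X_[X]YYY   (D,X)→(B,Y,←)
state=B head=1 tape=_X[_]YYYY   (B,_)→(C,X,←)
state=C head=0 tape=_[X]XYYYY   (C,X)→(A,Y,←)
state=A head=-1 tape=[_]YXYYYY
No transition is defined for (A, _); M halts in state A.

A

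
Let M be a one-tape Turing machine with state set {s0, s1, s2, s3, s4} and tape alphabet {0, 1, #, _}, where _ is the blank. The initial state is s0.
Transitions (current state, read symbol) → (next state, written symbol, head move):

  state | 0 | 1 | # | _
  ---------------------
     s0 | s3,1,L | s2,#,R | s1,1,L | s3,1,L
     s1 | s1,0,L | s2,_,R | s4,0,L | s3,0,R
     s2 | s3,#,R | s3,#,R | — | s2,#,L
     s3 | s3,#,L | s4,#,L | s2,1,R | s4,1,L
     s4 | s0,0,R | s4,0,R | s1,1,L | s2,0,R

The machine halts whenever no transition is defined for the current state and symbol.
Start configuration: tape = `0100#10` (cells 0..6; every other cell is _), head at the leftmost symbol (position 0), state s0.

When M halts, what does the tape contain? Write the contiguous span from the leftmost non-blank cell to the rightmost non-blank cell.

s0 | _____[0]100#10   read 0 → write 1, move L, go to s3
s3 | ____[_]1100#10   read _ → write 1, move L, go to s4
s4 | ___[_]11100#10   read _ → write 0, move R, go to s2
s2 | ___0[1]1100#10   read 1 → write #, move R, go to s3
s3 | ___0#[1]100#10   read 1 → write #, move L, go to s4
s4 | ___0[#]#100#10   read # → write 1, move L, go to s1
s1 | ___[0]1#100#10   read 0 → write 0, move L, go to s1
s1 | __[_]01#100#10   read _ → write 0, move R, go to s3
s3 | __0[0]1#100#10   read 0 → write #, move L, go to s3
s3 | __[0]#1#100#10   read 0 → write #, move L, go to s3
s3 | _[_]##1#100#10   read _ → write 1, move L, go to s4
s4 | [_]1##1#100#10   read _ → write 0, move R, go to s2
s2 | 0[1]##1#100#10   read 1 → write #, move R, go to s3
s3 | 0#[#]#1#100#10   read # → write 1, move R, go to s2
s2 | 0#1[#]1#100#10
The non-blank tape span at halt is 0#1#1#100#10.

0#1#1#100#10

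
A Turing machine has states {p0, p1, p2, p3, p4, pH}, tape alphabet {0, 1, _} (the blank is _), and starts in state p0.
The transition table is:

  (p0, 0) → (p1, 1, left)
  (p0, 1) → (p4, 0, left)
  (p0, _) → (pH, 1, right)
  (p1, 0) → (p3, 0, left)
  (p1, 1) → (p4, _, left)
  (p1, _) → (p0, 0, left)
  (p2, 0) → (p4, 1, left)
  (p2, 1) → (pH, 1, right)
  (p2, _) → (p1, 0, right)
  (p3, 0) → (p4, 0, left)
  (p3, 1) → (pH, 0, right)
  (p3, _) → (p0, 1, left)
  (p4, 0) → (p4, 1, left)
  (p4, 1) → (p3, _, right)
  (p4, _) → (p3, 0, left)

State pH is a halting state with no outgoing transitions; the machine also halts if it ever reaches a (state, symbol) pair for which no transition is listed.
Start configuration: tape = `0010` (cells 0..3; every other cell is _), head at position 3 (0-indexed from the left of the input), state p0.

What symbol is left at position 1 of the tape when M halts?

1

p0 | ___001[0]   read 0 → write 1, move left, go to p1
p1 | ___00[1]1   read 1 → write _, move left, go to p4
p4 | ___0[0]_1   read 0 → write 1, move left, go to p4
p4 | ___[0]1_1   read 0 → write 1, move left, go to p4
p4 | __[_]11_1   read _ → write 0, move left, go to p3
p3 | _[_]011_1   read _ → write 1, move left, go to p0
p0 | [_]1011_1   read _ → write 1, move right, go to pH
pH | 1[1]011_1
Cell 1 holds 1 when M halts.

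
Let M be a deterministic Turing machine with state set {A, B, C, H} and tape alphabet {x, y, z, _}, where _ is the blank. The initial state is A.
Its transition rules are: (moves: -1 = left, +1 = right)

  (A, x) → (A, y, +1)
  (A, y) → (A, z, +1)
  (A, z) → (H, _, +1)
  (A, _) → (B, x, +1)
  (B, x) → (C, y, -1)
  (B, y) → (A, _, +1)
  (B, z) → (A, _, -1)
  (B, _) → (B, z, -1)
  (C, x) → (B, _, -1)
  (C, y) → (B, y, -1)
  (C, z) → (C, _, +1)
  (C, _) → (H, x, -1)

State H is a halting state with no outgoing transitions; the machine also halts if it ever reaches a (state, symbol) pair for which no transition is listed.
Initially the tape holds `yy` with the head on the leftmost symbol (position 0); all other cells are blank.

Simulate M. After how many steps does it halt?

state=A head=0 tape=___[y]y__   (A,y)→(A,z,+1)
state=A head=1 tape=___z[y]__   (A,y)→(A,z,+1)
state=A head=2 tape=___zz[_]_   (A,_)→(B,x,+1)
state=B head=3 tape=___zzx[_]   (B,_)→(B,z,-1)
state=B head=2 tape=___zz[x]z   (B,x)→(C,y,-1)
state=C head=1 tape=___z[z]yz   (C,z)→(C,_,+1)
state=C head=2 tape=___z_[y]z   (C,y)→(B,y,-1)
state=B head=1 tape=___z[_]yz   (B,_)→(B,z,-1)
state=B head=0 tape=___[z]zyz   (B,z)→(A,_,-1)
state=A head=-1 tape=__[_]_zyz   (A,_)→(B,x,+1)
state=B head=0 tape=__x[_]zyz   (B,_)→(B,z,-1)
state=B head=-1 tape=__[x]zzyz   (B,x)→(C,y,-1)
state=C head=-2 tape=_[_]yzzyz   (C,_)→(H,x,-1)
state=H head=-3 tape=[_]xyzzyz
M halts after 13 transitions.

13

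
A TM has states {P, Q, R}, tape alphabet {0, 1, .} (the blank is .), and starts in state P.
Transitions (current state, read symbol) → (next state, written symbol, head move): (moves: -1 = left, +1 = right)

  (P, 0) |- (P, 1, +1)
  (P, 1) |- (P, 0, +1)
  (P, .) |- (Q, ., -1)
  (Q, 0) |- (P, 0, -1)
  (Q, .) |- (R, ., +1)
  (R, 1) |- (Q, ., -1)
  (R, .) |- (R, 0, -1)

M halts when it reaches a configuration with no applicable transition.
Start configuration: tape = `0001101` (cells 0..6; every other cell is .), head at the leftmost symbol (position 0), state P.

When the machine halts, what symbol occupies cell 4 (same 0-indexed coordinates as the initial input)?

0

P | [0]001101.   read 0 → write 1, move +1, go to P
P | 1[0]01101.   read 0 → write 1, move +1, go to P
P | 11[0]1101.   read 0 → write 1, move +1, go to P
P | 111[1]101.   read 1 → write 0, move +1, go to P
P | 1110[1]01.   read 1 → write 0, move +1, go to P
P | 11100[0]1.   read 0 → write 1, move +1, go to P
P | 111001[1].   read 1 → write 0, move +1, go to P
P | 1110010[.]   read . → write ., move -1, go to Q
Q | 111001[0].   read 0 → write 0, move -1, go to P
P | 11100[1]0.   read 1 → write 0, move +1, go to P
P | 111000[0].   read 0 → write 1, move +1, go to P
P | 1110001[.]   read . → write ., move -1, go to Q
Q | 111000[1].
Cell 4 holds 0 when M halts.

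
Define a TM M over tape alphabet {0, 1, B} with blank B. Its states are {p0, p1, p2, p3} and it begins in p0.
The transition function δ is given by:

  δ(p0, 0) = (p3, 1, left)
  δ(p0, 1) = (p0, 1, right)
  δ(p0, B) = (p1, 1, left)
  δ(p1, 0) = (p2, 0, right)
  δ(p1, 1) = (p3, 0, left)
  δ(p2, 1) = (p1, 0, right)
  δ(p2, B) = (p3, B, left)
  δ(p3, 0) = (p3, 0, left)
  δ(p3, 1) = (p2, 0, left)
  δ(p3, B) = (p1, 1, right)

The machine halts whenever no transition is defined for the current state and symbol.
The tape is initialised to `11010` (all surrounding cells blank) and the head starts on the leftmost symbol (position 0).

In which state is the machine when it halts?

p2

state=p0 head=0 tape=B[1]1010   (p0,1)→(p0,1,right)
state=p0 head=1 tape=B1[1]010   (p0,1)→(p0,1,right)
state=p0 head=2 tape=B11[0]10   (p0,0)→(p3,1,left)
state=p3 head=1 tape=B1[1]110   (p3,1)→(p2,0,left)
state=p2 head=0 tape=B[1]0110   (p2,1)→(p1,0,right)
state=p1 head=1 tape=B0[0]110   (p1,0)→(p2,0,right)
state=p2 head=2 tape=B00[1]10   (p2,1)→(p1,0,right)
state=p1 head=3 tape=B000[1]0   (p1,1)→(p3,0,left)
state=p3 head=2 tape=B00[0]00   (p3,0)→(p3,0,left)
state=p3 head=1 tape=B0[0]000   (p3,0)→(p3,0,left)
state=p3 head=0 tape=B[0]0000   (p3,0)→(p3,0,left)
state=p3 head=-1 tape=[B]00000   (p3,B)→(p1,1,right)
state=p1 head=0 tape=1[0]0000   (p1,0)→(p2,0,right)
state=p2 head=1 tape=10[0]000
No transition is defined for (p2, 0); M halts in state p2.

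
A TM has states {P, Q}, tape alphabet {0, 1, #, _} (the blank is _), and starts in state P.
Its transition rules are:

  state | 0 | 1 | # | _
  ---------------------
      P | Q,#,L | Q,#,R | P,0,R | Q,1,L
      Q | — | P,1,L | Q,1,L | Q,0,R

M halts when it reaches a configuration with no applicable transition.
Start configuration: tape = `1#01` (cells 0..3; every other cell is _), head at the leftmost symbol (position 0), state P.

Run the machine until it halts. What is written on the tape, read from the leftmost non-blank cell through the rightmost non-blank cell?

011101

state=P head=0 tape=__[1]#01   (P,1)→(Q,#,R)
state=Q head=1 tape=__#[#]01   (Q,#)→(Q,1,L)
state=Q head=0 tape=__[#]101   (Q,#)→(Q,1,L)
state=Q head=-1 tape=_[_]1101   (Q,_)→(Q,0,R)
state=Q head=0 tape=_0[1]101   (Q,1)→(P,1,L)
state=P head=-1 tape=_[0]1101   (P,0)→(Q,#,L)
state=Q head=-2 tape=[_]#1101   (Q,_)→(Q,0,R)
state=Q head=-1 tape=0[#]1101   (Q,#)→(Q,1,L)
state=Q head=-2 tape=[0]11101
The non-blank tape span at halt is 011101.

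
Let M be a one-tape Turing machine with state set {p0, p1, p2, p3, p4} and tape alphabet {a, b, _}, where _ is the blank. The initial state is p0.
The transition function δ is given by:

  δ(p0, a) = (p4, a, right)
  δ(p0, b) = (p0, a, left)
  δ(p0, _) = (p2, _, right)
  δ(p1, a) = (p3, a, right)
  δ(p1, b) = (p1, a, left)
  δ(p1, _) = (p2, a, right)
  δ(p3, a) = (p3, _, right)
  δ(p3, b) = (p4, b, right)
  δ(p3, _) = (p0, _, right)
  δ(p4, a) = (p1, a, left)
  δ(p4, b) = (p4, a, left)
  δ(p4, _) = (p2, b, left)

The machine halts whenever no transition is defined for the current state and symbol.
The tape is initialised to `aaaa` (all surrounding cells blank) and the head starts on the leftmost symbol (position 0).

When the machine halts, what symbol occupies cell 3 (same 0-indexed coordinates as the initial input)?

state=p0 head=0 tape=[a]aaa___   (p0,a)→(p4,a,right)
state=p4 head=1 tape=a[a]aa___   (p4,a)→(p1,a,left)
state=p1 head=0 tape=[a]aaa___   (p1,a)→(p3,a,right)
state=p3 head=1 tape=a[a]aa___   (p3,a)→(p3,_,right)
state=p3 head=2 tape=a_[a]a___   (p3,a)→(p3,_,right)
state=p3 head=3 tape=a__[a]___   (p3,a)→(p3,_,right)
state=p3 head=4 tape=a___[_]__   (p3,_)→(p0,_,right)
state=p0 head=5 tape=a____[_]_   (p0,_)→(p2,_,right)
state=p2 head=6 tape=a_____[_]
Cell 3 holds _ when M halts.

_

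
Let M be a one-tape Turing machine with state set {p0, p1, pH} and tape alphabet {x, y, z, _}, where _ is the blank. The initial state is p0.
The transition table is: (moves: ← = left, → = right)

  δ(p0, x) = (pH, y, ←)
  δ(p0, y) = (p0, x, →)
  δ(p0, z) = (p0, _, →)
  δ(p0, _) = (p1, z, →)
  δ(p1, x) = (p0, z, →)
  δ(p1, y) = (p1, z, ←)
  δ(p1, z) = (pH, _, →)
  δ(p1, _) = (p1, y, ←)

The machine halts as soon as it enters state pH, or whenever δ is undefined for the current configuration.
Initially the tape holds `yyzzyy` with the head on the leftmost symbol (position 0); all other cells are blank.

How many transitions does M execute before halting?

9

p0 | [y]yzzyy__   read y → write x, move →, go to p0
p0 | x[y]zzyy__   read y → write x, move →, go to p0
p0 | xx[z]zyy__   read z → write _, move →, go to p0
p0 | xx_[z]yy__   read z → write _, move →, go to p0
p0 | xx__[y]y__   read y → write x, move →, go to p0
p0 | xx__x[y]__   read y → write x, move →, go to p0
p0 | xx__xx[_]_   read _ → write z, move →, go to p1
p1 | xx__xxz[_]   read _ → write y, move ←, go to p1
p1 | xx__xx[z]y   read z → write _, move →, go to pH
pH | xx__xx_[y]
M halts after 9 transitions.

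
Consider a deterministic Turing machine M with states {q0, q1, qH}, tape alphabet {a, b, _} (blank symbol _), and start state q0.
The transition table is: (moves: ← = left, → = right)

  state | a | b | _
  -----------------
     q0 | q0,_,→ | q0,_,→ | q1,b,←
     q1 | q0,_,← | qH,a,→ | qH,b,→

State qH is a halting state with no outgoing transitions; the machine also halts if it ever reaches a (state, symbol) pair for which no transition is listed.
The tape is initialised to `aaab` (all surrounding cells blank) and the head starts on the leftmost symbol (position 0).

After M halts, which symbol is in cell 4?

b

q0 | [a]aab_   read a → write _, move →, go to q0
q0 | _[a]ab_   read a → write _, move →, go to q0
q0 | __[a]b_   read a → write _, move →, go to q0
q0 | ___[b]_   read b → write _, move →, go to q0
q0 | ____[_]   read _ → write b, move ←, go to q1
q1 | ___[_]b   read _ → write b, move →, go to qH
qH | ___b[b]
Cell 4 holds b when M halts.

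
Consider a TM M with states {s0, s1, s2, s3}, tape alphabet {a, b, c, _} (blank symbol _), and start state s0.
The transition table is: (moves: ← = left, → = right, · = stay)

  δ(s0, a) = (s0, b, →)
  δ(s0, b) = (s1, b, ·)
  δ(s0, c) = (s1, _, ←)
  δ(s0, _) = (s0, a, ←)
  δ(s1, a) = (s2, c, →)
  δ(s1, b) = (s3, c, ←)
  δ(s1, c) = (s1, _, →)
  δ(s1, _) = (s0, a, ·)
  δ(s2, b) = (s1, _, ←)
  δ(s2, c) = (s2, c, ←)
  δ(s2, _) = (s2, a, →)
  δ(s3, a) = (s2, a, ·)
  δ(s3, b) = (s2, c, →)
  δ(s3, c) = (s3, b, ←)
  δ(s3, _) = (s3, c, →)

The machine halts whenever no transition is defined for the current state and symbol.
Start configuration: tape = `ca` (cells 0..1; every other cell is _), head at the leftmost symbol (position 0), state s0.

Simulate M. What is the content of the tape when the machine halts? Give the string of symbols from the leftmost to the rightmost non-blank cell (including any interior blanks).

s0 | _____[c]a_   read c → write _, move ←, go to s1
s1 | ____[_]_a_   read _ → write a, move ·, go to s0
s0 | ____[a]_a_   read a → write b, move →, go to s0
s0 | ____b[_]a_   read _ → write a, move ←, go to s0
s0 | ____[b]aa_   read b → write b, move ·, go to s1
s1 | ____[b]aa_   read b → write c, move ←, go to s3
s3 | ___[_]caa_   read _ → write c, move →, go to s3
s3 | ___c[c]aa_   read c → write b, move ←, go to s3
s3 | ___[c]baa_   read c → write b, move ←, go to s3
s3 | __[_]bbaa_   read _ → write c, move →, go to s3
s3 | __c[b]baa_   read b → write c, move →, go to s2
s2 | __cc[b]aa_   read b → write _, move ←, go to s1
s1 | __c[c]_aa_   read c → write _, move →, go to s1
s1 | __c_[_]aa_   read _ → write a, move ·, go to s0
s0 | __c_[a]aa_   read a → write b, move →, go to s0
s0 | __c_b[a]a_   read a → write b, move →, go to s0
s0 | __c_bb[a]_   read a → write b, move →, go to s0
s0 | __c_bbb[_]   read _ → write a, move ←, go to s0
s0 | __c_bb[b]a   read b → write b, move ·, go to s1
s1 | __c_bb[b]a   read b → write c, move ←, go to s3
s3 | __c_b[b]ca   read b → write c, move →, go to s2
s2 | __c_bc[c]a   read c → write c, move ←, go to s2
s2 | __c_b[c]ca   read c → write c, move ←, go to s2
s2 | __c_[b]cca   read b → write _, move ←, go to s1
s1 | __c[_]_cca   read _ → write a, move ·, go to s0
s0 | __c[a]_cca   read a → write b, move →, go to s0
s0 | __cb[_]cca   read _ → write a, move ←, go to s0
s0 | __c[b]acca   read b → write b, move ·, go to s1
s1 | __c[b]acca   read b → write c, move ←, go to s3
s3 | __[c]cacca   read c → write b, move ←, go to s3
s3 | _[_]bcacca   read _ → write c, move →, go to s3
s3 | _c[b]cacca   read b → write c, move →, go to s2
s2 | _cc[c]acca   read c → write c, move ←, go to s2
s2 | _c[c]cacca   read c → write c, move ←, go to s2
s2 | _[c]ccacca   read c → write c, move ←, go to s2
s2 | [_]cccacca   read _ → write a, move →, go to s2
s2 | a[c]ccacca   read c → write c, move ←, go to s2
s2 | [a]cccacca
The non-blank tape span at halt is acccacca.

acccacca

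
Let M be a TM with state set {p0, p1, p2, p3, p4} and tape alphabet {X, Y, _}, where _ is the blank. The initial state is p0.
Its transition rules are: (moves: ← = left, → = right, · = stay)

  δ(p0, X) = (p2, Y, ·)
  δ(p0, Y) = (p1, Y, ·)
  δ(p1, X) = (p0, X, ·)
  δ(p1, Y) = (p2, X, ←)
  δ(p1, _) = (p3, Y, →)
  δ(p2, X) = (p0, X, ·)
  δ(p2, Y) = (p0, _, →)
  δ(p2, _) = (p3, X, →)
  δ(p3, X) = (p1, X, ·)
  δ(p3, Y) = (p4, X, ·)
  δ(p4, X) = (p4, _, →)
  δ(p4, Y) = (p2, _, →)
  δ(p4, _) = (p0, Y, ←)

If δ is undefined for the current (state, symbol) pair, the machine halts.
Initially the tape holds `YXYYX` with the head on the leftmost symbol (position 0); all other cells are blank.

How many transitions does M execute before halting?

25

p0 | _[Y]XYYX_   read Y → write Y, move ·, go to p1
p1 | _[Y]XYYX_   read Y → write X, move ←, go to p2
p2 | [_]XXYYX_   read _ → write X, move →, go to p3
p3 | X[X]XYYX_   read X → write X, move ·, go to p1
p1 | X[X]XYYX_   read X → write X, move ·, go to p0
p0 | X[X]XYYX_   read X → write Y, move ·, go to p2
p2 | X[Y]XYYX_   read Y → write _, move →, go to p0
p0 | X_[X]YYX_   read X → write Y, move ·, go to p2
p2 | X_[Y]YYX_   read Y → write _, move →, go to p0
p0 | X__[Y]YX_   read Y → write Y, move ·, go to p1
p1 | X__[Y]YX_   read Y → write X, move ←, go to p2
p2 | X_[_]XYX_   read _ → write X, move →, go to p3
p3 | X_X[X]YX_   read X → write X, move ·, go to p1
p1 | X_X[X]YX_   read X → write X, move ·, go to p0
p0 | X_X[X]YX_   read X → write Y, move ·, go to p2
p2 | X_X[Y]YX_   read Y → write _, move →, go to p0
p0 | X_X_[Y]X_   read Y → write Y, move ·, go to p1
p1 | X_X_[Y]X_   read Y → write X, move ←, go to p2
p2 | X_X[_]XX_   read _ → write X, move →, go to p3
p3 | X_XX[X]X_   read X → write X, move ·, go to p1
p1 | X_XX[X]X_   read X → write X, move ·, go to p0
p0 | X_XX[X]X_   read X → write Y, move ·, go to p2
p2 | X_XX[Y]X_   read Y → write _, move →, go to p0
p0 | X_XX_[X]_   read X → write Y, move ·, go to p2
p2 | X_XX_[Y]_   read Y → write _, move →, go to p0
p0 | X_XX__[_]
M halts after 25 transitions.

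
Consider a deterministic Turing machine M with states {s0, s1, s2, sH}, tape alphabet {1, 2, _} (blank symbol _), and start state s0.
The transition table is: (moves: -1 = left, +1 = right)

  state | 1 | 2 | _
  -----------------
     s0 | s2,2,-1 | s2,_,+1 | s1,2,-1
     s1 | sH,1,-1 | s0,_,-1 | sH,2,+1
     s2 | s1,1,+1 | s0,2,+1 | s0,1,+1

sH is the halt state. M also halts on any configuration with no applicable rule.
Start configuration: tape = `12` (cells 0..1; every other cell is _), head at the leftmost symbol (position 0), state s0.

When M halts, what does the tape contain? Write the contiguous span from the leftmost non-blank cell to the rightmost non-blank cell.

state=s0 head=0 tape=__[1]2_   (s0,1)→(s2,2,-1)
state=s2 head=-1 tape=_[_]22_   (s2,_)→(s0,1,+1)
state=s0 head=0 tape=_1[2]2_   (s0,2)→(s2,_,+1)
state=s2 head=1 tape=_1_[2]_   (s2,2)→(s0,2,+1)
state=s0 head=2 tape=_1_2[_]   (s0,_)→(s1,2,-1)
state=s1 head=1 tape=_1_[2]2   (s1,2)→(s0,_,-1)
state=s0 head=0 tape=_1[_]_2   (s0,_)→(s1,2,-1)
state=s1 head=-1 tape=_[1]2_2   (s1,1)→(sH,1,-1)
state=sH head=-2 tape=[_]12_2
The non-blank tape span at halt is 12_2.

12_2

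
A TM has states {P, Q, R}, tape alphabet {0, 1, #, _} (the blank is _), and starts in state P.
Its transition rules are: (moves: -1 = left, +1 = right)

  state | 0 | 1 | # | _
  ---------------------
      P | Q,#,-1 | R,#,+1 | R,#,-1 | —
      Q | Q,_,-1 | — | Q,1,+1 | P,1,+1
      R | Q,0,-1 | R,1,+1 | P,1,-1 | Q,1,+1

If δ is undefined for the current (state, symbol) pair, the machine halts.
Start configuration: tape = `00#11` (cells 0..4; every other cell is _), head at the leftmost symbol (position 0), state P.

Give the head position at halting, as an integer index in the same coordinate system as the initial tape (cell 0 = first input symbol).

0

state=P head=0 tape=_[0]0#11   (P,0)→(Q,#,-1)
state=Q head=-1 tape=[_]#0#11   (Q,_)→(P,1,+1)
state=P head=0 tape=1[#]0#11   (P,#)→(R,#,-1)
state=R head=-1 tape=[1]#0#11   (R,1)→(R,1,+1)
state=R head=0 tape=1[#]0#11   (R,#)→(P,1,-1)
state=P head=-1 tape=[1]10#11   (P,1)→(R,#,+1)
state=R head=0 tape=#[1]0#11   (R,1)→(R,1,+1)
state=R head=1 tape=#1[0]#11   (R,0)→(Q,0,-1)
state=Q head=0 tape=#[1]0#11
At halt the head is at cell 0.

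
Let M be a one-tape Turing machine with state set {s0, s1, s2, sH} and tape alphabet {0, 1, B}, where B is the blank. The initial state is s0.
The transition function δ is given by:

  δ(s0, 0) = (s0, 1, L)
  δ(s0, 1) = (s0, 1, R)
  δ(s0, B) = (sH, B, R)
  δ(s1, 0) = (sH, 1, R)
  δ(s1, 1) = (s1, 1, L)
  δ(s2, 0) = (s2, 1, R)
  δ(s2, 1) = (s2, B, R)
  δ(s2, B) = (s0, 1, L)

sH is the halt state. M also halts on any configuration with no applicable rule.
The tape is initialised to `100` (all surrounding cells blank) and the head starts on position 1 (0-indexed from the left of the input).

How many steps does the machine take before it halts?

7

s0 | 1[0]0BB   read 0 → write 1, move L, go to s0
s0 | [1]10BB   read 1 → write 1, move R, go to s0
s0 | 1[1]0BB   read 1 → write 1, move R, go to s0
s0 | 11[0]BB   read 0 → write 1, move L, go to s0
s0 | 1[1]1BB   read 1 → write 1, move R, go to s0
s0 | 11[1]BB   read 1 → write 1, move R, go to s0
s0 | 111[B]B   read B → write B, move R, go to sH
sH | 111B[B]
M halts after 7 transitions.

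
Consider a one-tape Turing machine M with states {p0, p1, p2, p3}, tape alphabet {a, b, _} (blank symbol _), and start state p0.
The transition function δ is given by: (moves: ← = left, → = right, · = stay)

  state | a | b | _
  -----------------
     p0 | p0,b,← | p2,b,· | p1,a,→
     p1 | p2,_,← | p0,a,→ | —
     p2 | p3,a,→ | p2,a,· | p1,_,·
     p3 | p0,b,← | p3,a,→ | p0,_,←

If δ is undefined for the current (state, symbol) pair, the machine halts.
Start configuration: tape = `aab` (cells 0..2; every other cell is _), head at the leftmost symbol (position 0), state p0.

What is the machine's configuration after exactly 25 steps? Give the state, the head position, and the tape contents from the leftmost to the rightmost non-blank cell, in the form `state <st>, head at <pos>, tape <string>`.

state p3, head at 1, tape aaaabb

state=p0 head=0 tape=___[a]ab_   (p0,a)→(p0,b,←)
state=p0 head=-1 tape=__[_]bab_   (p0,_)→(p1,a,→)
state=p1 head=0 tape=__a[b]ab_   (p1,b)→(p0,a,→)
state=p0 head=1 tape=__aa[a]b_   (p0,a)→(p0,b,←)
state=p0 head=0 tape=__a[a]bb_   (p0,a)→(p0,b,←)
state=p0 head=-1 tape=__[a]bbb_   (p0,a)→(p0,b,←)
state=p0 head=-2 tape=_[_]bbbb_   (p0,_)→(p1,a,→)
state=p1 head=-1 tape=_a[b]bbb_   (p1,b)→(p0,a,→)
state=p0 head=0 tape=_aa[b]bb_   (p0,b)→(p2,b,·)
state=p2 head=0 tape=_aa[b]bb_   (p2,b)→(p2,a,·)
state=p2 head=0 tape=_aa[a]bb_   (p2,a)→(p3,a,→)
state=p3 head=1 tape=_aaa[b]b_   (p3,b)→(p3,a,→)
state=p3 head=2 tape=_aaaa[b]_   (p3,b)→(p3,a,→)
state=p3 head=3 tape=_aaaaa[_]   (p3,_)→(p0,_,←)
state=p0 head=2 tape=_aaaa[a]_   (p0,a)→(p0,b,←)
state=p0 head=1 tape=_aaa[a]b_   (p0,a)→(p0,b,←)
state=p0 head=0 tape=_aa[a]bb_   (p0,a)→(p0,b,←)
state=p0 head=-1 tape=_a[a]bbb_   (p0,a)→(p0,b,←)
state=p0 head=-2 tape=_[a]bbbb_   (p0,a)→(p0,b,←)
state=p0 head=-3 tape=[_]bbbbb_   (p0,_)→(p1,a,→)
state=p1 head=-2 tape=a[b]bbbb_   (p1,b)→(p0,a,→)
state=p0 head=-1 tape=aa[b]bbb_   (p0,b)→(p2,b,·)
state=p2 head=-1 tape=aa[b]bbb_   (p2,b)→(p2,a,·)
state=p2 head=-1 tape=aa[a]bbb_   (p2,a)→(p3,a,→)
state=p3 head=0 tape=aaa[b]bb_   (p3,b)→(p3,a,→)
state=p3 head=1 tape=aaaa[b]b_
After 25 steps: state p3, head at 1, tape aaaabb.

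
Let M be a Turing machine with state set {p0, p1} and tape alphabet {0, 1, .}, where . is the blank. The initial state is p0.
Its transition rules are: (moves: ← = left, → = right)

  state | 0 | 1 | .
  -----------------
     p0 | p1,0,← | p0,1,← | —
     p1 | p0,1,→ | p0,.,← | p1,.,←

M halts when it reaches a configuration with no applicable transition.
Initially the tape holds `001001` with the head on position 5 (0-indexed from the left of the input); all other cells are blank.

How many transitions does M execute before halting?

10

p0 | .00100[1]   read 1 → write 1, move ←, go to p0
p0 | .0010[0]1   read 0 → write 0, move ←, go to p1
p1 | .001[0]01   read 0 → write 1, move →, go to p0
p0 | .0011[0]1   read 0 → write 0, move ←, go to p1
p1 | .001[1]01   read 1 → write ., move ←, go to p0
p0 | .00[1].01   read 1 → write 1, move ←, go to p0
p0 | .0[0]1.01   read 0 → write 0, move ←, go to p1
p1 | .[0]01.01   read 0 → write 1, move →, go to p0
p0 | .1[0]1.01   read 0 → write 0, move ←, go to p1
p1 | .[1]01.01   read 1 → write ., move ←, go to p0
p0 | [.].01.01
M halts after 10 transitions.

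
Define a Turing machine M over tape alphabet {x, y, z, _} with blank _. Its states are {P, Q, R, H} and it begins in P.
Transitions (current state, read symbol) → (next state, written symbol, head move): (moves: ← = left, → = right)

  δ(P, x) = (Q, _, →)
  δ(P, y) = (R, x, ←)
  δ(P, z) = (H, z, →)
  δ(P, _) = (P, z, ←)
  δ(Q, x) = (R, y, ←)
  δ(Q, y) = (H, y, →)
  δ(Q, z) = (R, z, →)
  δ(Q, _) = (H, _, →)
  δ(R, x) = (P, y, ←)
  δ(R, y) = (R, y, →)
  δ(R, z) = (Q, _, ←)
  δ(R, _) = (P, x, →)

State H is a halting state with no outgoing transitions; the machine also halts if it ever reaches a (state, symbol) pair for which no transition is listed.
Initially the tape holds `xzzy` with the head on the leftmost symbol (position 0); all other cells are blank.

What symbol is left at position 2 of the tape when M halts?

y

state=P head=0 tape=[x]zzy   (P,x)→(Q,_,→)
state=Q head=1 tape=_[z]zy   (Q,z)→(R,z,→)
state=R head=2 tape=_z[z]y   (R,z)→(Q,_,←)
state=Q head=1 tape=_[z]_y   (Q,z)→(R,z,→)
state=R head=2 tape=_z[_]y   (R,_)→(P,x,→)
state=P head=3 tape=_zx[y]   (P,y)→(R,x,←)
state=R head=2 tape=_z[x]x   (R,x)→(P,y,←)
state=P head=1 tape=_[z]yx   (P,z)→(H,z,→)
state=H head=2 tape=_z[y]x
Cell 2 holds y when M halts.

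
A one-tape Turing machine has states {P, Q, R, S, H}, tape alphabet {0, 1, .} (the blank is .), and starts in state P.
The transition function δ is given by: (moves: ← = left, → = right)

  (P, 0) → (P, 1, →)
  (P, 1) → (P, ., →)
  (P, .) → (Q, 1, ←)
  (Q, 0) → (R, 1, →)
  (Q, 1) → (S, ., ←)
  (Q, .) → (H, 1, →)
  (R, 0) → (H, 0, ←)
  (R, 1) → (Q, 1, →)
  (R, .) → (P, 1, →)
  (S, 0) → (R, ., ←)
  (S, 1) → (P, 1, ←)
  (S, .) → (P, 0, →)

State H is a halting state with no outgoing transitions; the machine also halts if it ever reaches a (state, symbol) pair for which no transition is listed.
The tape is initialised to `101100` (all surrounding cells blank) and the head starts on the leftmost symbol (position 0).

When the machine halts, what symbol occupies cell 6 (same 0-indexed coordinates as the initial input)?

state=P head=0 tape=[1]01100.   (P,1)→(P,.,→)
state=P head=1 tape=.[0]1100.   (P,0)→(P,1,→)
state=P head=2 tape=.1[1]100.   (P,1)→(P,.,→)
state=P head=3 tape=.1.[1]00.   (P,1)→(P,.,→)
state=P head=4 tape=.1..[0]0.   (P,0)→(P,1,→)
state=P head=5 tape=.1..1[0].   (P,0)→(P,1,→)
state=P head=6 tape=.1..11[.]   (P,.)→(Q,1,←)
state=Q head=5 tape=.1..1[1]1   (Q,1)→(S,.,←)
state=S head=4 tape=.1..[1].1   (S,1)→(P,1,←)
state=P head=3 tape=.1.[.]1.1   (P,.)→(Q,1,←)
state=Q head=2 tape=.1[.]11.1   (Q,.)→(H,1,→)
state=H head=3 tape=.11[1]1.1
Cell 6 holds 1 when M halts.

1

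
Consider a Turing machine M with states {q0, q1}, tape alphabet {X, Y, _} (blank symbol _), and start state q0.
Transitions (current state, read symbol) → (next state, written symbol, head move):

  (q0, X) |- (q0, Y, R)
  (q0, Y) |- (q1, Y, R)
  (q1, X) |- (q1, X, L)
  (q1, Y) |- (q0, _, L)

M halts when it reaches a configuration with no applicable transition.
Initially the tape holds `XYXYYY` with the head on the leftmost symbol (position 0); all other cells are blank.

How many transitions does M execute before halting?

state=q0 head=0 tape=[X]YXYYY   (q0,X)→(q0,Y,R)
state=q0 head=1 tape=Y[Y]XYYY   (q0,Y)→(q1,Y,R)
state=q1 head=2 tape=YY[X]YYY   (q1,X)→(q1,X,L)
state=q1 head=1 tape=Y[Y]XYYY   (q1,Y)→(q0,_,L)
state=q0 head=0 tape=[Y]_XYYY   (q0,Y)→(q1,Y,R)
state=q1 head=1 tape=Y[_]XYYY
M halts after 5 transitions.

5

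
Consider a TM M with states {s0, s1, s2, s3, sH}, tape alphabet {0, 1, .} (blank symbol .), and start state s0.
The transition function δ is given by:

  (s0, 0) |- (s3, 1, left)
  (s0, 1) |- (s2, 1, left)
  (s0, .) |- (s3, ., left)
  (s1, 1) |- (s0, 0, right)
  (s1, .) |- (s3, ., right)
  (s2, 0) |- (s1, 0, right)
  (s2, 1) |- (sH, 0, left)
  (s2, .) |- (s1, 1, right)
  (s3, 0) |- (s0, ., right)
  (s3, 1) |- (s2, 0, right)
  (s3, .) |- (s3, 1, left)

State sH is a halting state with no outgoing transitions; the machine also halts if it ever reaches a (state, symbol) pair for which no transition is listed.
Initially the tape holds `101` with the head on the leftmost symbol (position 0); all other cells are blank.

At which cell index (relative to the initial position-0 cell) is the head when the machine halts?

1

s0 | .[1]01.   read 1 → write 1, move left, go to s2
s2 | [.]101.   read . → write 1, move right, go to s1
s1 | 1[1]01.   read 1 → write 0, move right, go to s0
s0 | 10[0]1.   read 0 → write 1, move left, go to s3
s3 | 1[0]11.   read 0 → write ., move right, go to s0
s0 | 1.[1]1.   read 1 → write 1, move left, go to s2
s2 | 1[.]11.   read . → write 1, move right, go to s1
s1 | 11[1]1.   read 1 → write 0, move right, go to s0
s0 | 110[1].   read 1 → write 1, move left, go to s2
s2 | 11[0]1.   read 0 → write 0, move right, go to s1
s1 | 110[1].   read 1 → write 0, move right, go to s0
s0 | 1100[.]   read . → write ., move left, go to s3
s3 | 110[0].   read 0 → write ., move right, go to s0
s0 | 110.[.]   read . → write ., move left, go to s3
s3 | 110[.].   read . → write 1, move left, go to s3
s3 | 11[0]1.   read 0 → write ., move right, go to s0
s0 | 11.[1].   read 1 → write 1, move left, go to s2
s2 | 11[.]1.   read . → write 1, move right, go to s1
s1 | 111[1].   read 1 → write 0, move right, go to s0
s0 | 1110[.]   read . → write ., move left, go to s3
s3 | 111[0].   read 0 → write ., move right, go to s0
s0 | 111.[.]   read . → write ., move left, go to s3
s3 | 111[.].   read . → write 1, move left, go to s3
s3 | 11[1]1.   read 1 → write 0, move right, go to s2
s2 | 110[1].   read 1 → write 0, move left, go to sH
sH | 11[0]0.
At halt the head is at cell 1.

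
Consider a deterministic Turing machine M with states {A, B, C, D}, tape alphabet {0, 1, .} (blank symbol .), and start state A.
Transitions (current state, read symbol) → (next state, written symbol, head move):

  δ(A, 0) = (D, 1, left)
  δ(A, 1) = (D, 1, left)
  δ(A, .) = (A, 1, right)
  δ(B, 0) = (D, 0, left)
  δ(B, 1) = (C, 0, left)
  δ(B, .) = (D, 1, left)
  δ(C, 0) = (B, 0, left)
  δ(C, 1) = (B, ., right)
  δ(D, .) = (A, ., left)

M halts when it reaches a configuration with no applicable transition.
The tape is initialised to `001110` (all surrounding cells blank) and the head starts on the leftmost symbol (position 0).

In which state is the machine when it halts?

D

A | ..[0]01110   read 0 → write 1, move left, go to D
D | .[.]101110   read . → write ., move left, go to A
A | [.].101110   read . → write 1, move right, go to A
A | 1[.]101110   read . → write 1, move right, go to A
A | 11[1]01110   read 1 → write 1, move left, go to D
D | 1[1]101110
No transition is defined for (D, 1); M halts in state D.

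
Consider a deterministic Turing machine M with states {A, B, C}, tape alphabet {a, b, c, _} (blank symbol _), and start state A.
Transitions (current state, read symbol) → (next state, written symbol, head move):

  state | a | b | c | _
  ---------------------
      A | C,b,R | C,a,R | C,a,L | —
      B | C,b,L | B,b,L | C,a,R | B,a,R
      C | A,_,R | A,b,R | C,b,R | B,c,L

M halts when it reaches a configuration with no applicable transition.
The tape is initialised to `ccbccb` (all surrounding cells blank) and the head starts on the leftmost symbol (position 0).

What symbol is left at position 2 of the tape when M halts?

state=A head=0 tape=__[c]cbccb_   (A,c)→(C,a,L)
state=C head=-1 tape=_[_]acbccb_   (C,_)→(B,c,L)
state=B head=-2 tape=[_]cacbccb_   (B,_)→(B,a,R)
state=B head=-1 tape=a[c]acbccb_   (B,c)→(C,a,R)
state=C head=0 tape=aa[a]cbccb_   (C,a)→(A,_,R)
state=A head=1 tape=aa_[c]bccb_   (A,c)→(C,a,L)
state=C head=0 tape=aa[_]abccb_   (C,_)→(B,c,L)
state=B head=-1 tape=a[a]cabccb_   (B,a)→(C,b,L)
state=C head=-2 tape=[a]bcabccb_   (C,a)→(A,_,R)
state=A head=-1 tape=_[b]cabccb_   (A,b)→(C,a,R)
state=C head=0 tape=_a[c]abccb_   (C,c)→(C,b,R)
state=C head=1 tape=_ab[a]bccb_   (C,a)→(A,_,R)
state=A head=2 tape=_ab_[b]ccb_   (A,b)→(C,a,R)
state=C head=3 tape=_ab_a[c]cb_   (C,c)→(C,b,R)
state=C head=4 tape=_ab_ab[c]b_   (C,c)→(C,b,R)
state=C head=5 tape=_ab_abb[b]_   (C,b)→(A,b,R)
state=A head=6 tape=_ab_abbb[_]
Cell 2 holds a when M halts.

a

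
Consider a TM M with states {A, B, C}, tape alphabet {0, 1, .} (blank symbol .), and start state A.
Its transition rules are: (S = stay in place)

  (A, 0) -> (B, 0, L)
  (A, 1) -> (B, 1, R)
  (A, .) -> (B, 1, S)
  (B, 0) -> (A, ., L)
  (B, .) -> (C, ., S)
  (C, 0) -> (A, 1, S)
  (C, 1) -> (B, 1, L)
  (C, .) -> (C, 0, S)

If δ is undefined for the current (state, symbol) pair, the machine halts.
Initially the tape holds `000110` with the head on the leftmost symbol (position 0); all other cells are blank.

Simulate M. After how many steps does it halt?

23

A | .[0]00110   read 0 → write 0, move L, go to B
B | [.]000110   read . → write ., move S, go to C
C | [.]000110   read . → write 0, move S, go to C
C | [0]000110   read 0 → write 1, move S, go to A
A | [1]000110   read 1 → write 1, move R, go to B
B | 1[0]00110   read 0 → write ., move L, go to A
A | [1].00110   read 1 → write 1, move R, go to B
B | 1[.]00110   read . → write ., move S, go to C
C | 1[.]00110   read . → write 0, move S, go to C
C | 1[0]00110   read 0 → write 1, move S, go to A
A | 1[1]00110   read 1 → write 1, move R, go to B
B | 11[0]0110   read 0 → write ., move L, go to A
A | 1[1].0110   read 1 → write 1, move R, go to B
B | 11[.]0110   read . → write ., move S, go to C
C | 11[.]0110   read . → write 0, move S, go to C
C | 11[0]0110   read 0 → write 1, move S, go to A
A | 11[1]0110   read 1 → write 1, move R, go to B
B | 111[0]110   read 0 → write ., move L, go to A
A | 11[1].110   read 1 → write 1, move R, go to B
B | 111[.]110   read . → write ., move S, go to C
C | 111[.]110   read . → write 0, move S, go to C
C | 111[0]110   read 0 → write 1, move S, go to A
A | 111[1]110   read 1 → write 1, move R, go to B
B | 1111[1]10
M halts after 23 transitions.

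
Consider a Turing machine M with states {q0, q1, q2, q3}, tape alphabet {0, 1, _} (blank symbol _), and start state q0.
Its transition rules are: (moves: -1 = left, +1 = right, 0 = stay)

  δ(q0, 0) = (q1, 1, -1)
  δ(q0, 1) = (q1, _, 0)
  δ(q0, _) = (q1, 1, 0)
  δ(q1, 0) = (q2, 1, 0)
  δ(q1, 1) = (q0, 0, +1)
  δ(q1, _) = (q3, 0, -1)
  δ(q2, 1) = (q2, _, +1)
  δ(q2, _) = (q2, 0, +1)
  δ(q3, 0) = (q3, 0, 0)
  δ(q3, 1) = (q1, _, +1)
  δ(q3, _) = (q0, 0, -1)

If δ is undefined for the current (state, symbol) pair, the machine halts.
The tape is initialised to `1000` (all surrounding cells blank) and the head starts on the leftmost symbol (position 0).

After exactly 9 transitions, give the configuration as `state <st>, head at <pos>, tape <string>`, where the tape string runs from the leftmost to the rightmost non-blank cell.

state q2, head at 0, tape 0000

q0 | __[1]000   read 1 → write _, move 0, go to q1
q1 | __[_]000   read _ → write 0, move -1, go to q3
q3 | _[_]0000   read _ → write 0, move -1, go to q0
q0 | [_]00000   read _ → write 1, move 0, go to q1
q1 | [1]00000   read 1 → write 0, move +1, go to q0
q0 | 0[0]0000   read 0 → write 1, move -1, go to q1
q1 | [0]10000   read 0 → write 1, move 0, go to q2
q2 | [1]10000   read 1 → write _, move +1, go to q2
q2 | _[1]0000   read 1 → write _, move +1, go to q2
q2 | __[0]000
After 9 steps: state q2, head at 0, tape 0000.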